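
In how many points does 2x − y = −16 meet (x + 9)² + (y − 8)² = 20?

1

Substituting the line into the circle gives 5x² + 50x + 125 = 0.
Δ = 2500 − 2500 = 0.
A repeated root: the line is tangent.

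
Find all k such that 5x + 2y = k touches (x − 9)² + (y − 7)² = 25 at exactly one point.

k = 59 ± 5√29

For a tangent, require d(centre, line) = r = 5.
|5·9 + 2·7 − k| / √29 = 5
|k − (59)| = 5√29.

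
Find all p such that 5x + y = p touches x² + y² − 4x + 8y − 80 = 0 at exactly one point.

p = 6 ± 10√26

The line touches the circle iff its distance from (2, −4) is 10:
|5·2 + 1·(−4) − p| / √26 = 10
|p − (6)| = 10√26.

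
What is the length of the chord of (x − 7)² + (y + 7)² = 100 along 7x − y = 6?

Centre (7, −7), r² = 100. Perpendicular distance d from centre to line = |50| / √50 = 50/√50.
Half the chord is √(r² − d²) = √(50), so the full chord is 10√2.

10√2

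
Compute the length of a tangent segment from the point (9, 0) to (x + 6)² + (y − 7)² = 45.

√229

With centre O = (−6, 7), |OP|² = 274 and r² = 45.
By the tangent–radius right angle, tangent length = √(|PO|² − r²) = √229.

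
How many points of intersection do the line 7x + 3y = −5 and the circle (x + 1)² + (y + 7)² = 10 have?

Substituting the line into the circle gives 58x² − 206x + 175 = 0.
Discriminant = (−206)² − 4·58·(175) = 1836 > 0.
Two real roots: the line is a secant.

2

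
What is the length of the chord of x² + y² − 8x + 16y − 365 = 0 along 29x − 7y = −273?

From the line, y = (273 + 29x)/7. Substituting:
890x² + 18690x + 87220 = 0  ⟹  x² + 21x + 98 = 0
x = −7 or x = −14, giving (−7, 10) and (−14, −19).
|(−7, 10) − (−14, −19)| = √((7)² + (29)²) = √890.

√890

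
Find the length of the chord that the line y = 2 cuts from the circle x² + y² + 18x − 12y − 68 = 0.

From the line, y = 2. Substituting:
x² + 18x − 88 = 0
x = 4 or x = −22, giving (4, 2) and (−22, 2).
|(4, 2) − (−22, 2)| = √((26)² + (0)²) = 26.

26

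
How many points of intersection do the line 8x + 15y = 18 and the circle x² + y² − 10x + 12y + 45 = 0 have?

Substituting the line into the circle gives 289x² − 3978x + 13689 = 0.
Δ = 15824484 − 15824484 = 0.
A repeated root: the line is tangent.

1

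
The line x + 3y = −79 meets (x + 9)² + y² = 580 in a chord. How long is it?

6√10

Express y = (−79 − x)/3 and substitute into the circle:
10x² + 320x + 1750 = 0  ⟹  x² + 32x + 175 = 0
x = −7 or x = −25, giving (−7, −24) and (−25, −18).
Chord length = distance between (−7, −24) and (−25, −18) = √360 = 6√10.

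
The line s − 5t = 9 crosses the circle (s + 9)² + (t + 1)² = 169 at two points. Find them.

(−21, −6) and (4, −1)

Express t = (−9 + s)/5 and substitute into the circle:
26s² + 442s − 2184 = 0  ⟹  s² + 17s − 84 = 0
s = 4 or s = −21, giving (4, −1) and (−21, −6).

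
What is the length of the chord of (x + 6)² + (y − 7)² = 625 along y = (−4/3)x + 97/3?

30

The distance from (−6, 7) to the line is 100/√25, and r² = 625.
Chord = 2√(r² − d²) = 2·√(225) = 30.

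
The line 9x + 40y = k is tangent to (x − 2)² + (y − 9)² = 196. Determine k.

k = −196 or k = 952

The line touches the circle iff its distance from (2, 9) is 14:
|9·2 + 40·9 − k| / √1681 = 14
|k − (378)| = 14·41, so k = 952 or k = −196.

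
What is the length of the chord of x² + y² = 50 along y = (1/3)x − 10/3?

4√10

Centre (0, 0), r² = 50. Perpendicular distance d from centre to line = |−10| / √10 = 10/√10.
Chord = 2√(r² − d²) = 2·√(40) = 4√10.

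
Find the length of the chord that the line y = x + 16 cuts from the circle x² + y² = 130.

Centre (0, 0), r² = 130. Perpendicular distance d from centre to line = |16| / √2 = 16/√2.
Half the chord is √(r² − d²) = √(2), so the full chord is 2√2.

2√2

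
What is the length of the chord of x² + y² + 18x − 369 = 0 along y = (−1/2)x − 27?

6√5

Substitute y = (−54 − x)/2:
5x² + 180x + 1440 = 0  ⟹  x² + 36x + 288 = 0
x = −12 or x = −24, giving (−12, −21) and (−24, −15).
Chord length = distance between (−12, −21) and (−24, −15) = √180 = 6√5.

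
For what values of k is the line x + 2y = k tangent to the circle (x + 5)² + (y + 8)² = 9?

k = −21 ± 3√5

For a tangent, require d(centre, line) = r = 3.
|1·(−5) + 2·(−8) − k| / √5 = 3
|k − (−21)| = 3√5.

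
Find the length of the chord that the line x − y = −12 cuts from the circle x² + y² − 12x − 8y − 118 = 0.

12√2

Centre (6, 4), r² = 170. Perpendicular distance d from centre to line = |14| / √2 = 14/√2.
Chord = 2√(r² − d²) = 2·√(72) = 12√2.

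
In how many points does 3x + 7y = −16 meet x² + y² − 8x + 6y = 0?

Centre (4, −3), r² = 25. Distance² from centre to line = (7)²/58 = 49/58.
Since d² < r², the line cuts the circle twice.

2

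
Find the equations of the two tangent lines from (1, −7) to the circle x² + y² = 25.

Write the tangent as mx − y + (−7 − m·(1)) = 0 and set its distance from the centre to 5:
(−1m − (7))² = 25(m² + 1)
12m² − 7m − 12 = 0, so m = −3/4 or m = 4/3.
Through (1, −7) these give 3x + 4y = −25 and 4x − 3y = 25.

3x + 4y = −25 and 4x − 3y = 25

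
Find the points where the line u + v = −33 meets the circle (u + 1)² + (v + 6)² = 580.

From the line, v = −u − 33. Substituting:
2u² + 56u + 150 = 0  ⟹  u² + 28u + 75 = 0
u = −3 or u = −25, giving (−3, −30) and (−25, −8).

(−25, −8) and (−3, −30)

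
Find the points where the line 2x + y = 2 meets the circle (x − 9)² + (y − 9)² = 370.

(−8, 18) and (6, −10)

Substitute y = −2x + 2:
5x² + 10x − 240 = 0  ⟹  x² + 2x − 48 = 0
x = 6 or x = −8, giving (6, −10) and (−8, 18).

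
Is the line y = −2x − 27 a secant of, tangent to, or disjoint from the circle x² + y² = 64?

Substituting the line into the circle gives 5x² + 108x + 665 = 0.
Discriminant = (108)² − 4·5·(665) = −1636 < 0.
No real roots: the line does not meet the circle.

disjoint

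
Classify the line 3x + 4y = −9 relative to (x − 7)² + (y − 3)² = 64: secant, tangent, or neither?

d² = (3·7 + 4·3 − (−9))²/25 = 1764/25; r² = 64.
Since d² > r², the line lies outside the circle.

neither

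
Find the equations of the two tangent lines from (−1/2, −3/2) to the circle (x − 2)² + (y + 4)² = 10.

A line y − (−3/2) = m(x − (−1/2)) is tangent when its distance from (2, −4) is √10:
[m·(5/2) − (−5/2)]² = 10(m² + 1)
3m² − 10m + 3 = 0, so m = 1/3 or m = 3.
With m = 1/3: x − 3y = 4. With m = 3: 3x − y = 0.

x − 3y = 4 and 3x − y = 0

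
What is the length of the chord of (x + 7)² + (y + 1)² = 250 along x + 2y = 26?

Centre (−7, −1), r² = 250. Perpendicular distance d from centre to line = |−35| / √5 = 35/√5.
Half the chord is √(r² − d²) = √(5), so the full chord is 2√5.

2√5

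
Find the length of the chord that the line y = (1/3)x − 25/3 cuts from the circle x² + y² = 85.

Substitute y = (−25 + x)/3:
10x² − 50x − 140 = 0  ⟹  x² − 5x − 14 = 0
x = 7 or x = −2, giving (7, −6) and (−2, −9).
Chord length = distance between (7, −6) and (−2, −9) = √90 = 3√10.

3√10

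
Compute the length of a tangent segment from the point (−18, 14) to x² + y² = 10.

With centre O = (0, 0), |OP|² = 520 and r² = 10.
The tangent meets the radius at right angles, so tangent² = |PO|² − r² = 520 − 10 = 510.

√510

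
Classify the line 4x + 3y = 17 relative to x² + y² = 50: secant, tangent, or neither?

secant

Substituting the line into the circle gives 25x² − 136x − 161 = 0.
Discriminant = (−136)² − 4·25·(−161) = 34596 > 0.
Two real roots: the line is a secant.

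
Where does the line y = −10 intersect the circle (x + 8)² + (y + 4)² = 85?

From the line, y = −10. Substituting:
x² + 16x + 15 = 0
x = −1 or x = −15, giving (−1, −10) and (−15, −10).

(−15, −10) and (−1, −10)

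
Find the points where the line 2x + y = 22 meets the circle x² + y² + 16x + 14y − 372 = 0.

(6, 10) and (14, −6)

From the line, y = −2x + 22. Substituting:
5x² − 100x + 420 = 0  ⟹  x² − 20x + 84 = 0
x = 14 or x = 6, giving (14, −6) and (6, 10).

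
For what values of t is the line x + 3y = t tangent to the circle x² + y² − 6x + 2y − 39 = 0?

Tangency holds when the distance from the centre (3, −1) to the line equals the radius 7:
|1·3 + 3·(−1) − t| / √10 = 7
|t| = 7√10.

t = ±7√10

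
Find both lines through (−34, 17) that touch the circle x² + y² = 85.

Let a tangent through (−34, 17) have slope m. Its distance from (0, 0) must equal √85:
[m·(34) − (−17)]² = 85(m² + 1)
63m² + 68m + 12 = 0, so m = −2/9 or m = −6/7.
With m = −2/9: 2x + 9y = 85. With m = −6/7: 6x + 7y = −85.

2x + 9y = 85 and 6x + 7y = −85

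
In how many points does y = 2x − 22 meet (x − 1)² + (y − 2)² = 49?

d² = (2·1 − 1·2 − (22))²/5 = 484/5; r² = 49.
Since d² > r², the line lies outside the circle.

0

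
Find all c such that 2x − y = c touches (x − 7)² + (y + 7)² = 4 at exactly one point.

The line touches the circle iff its distance from (7, −7) is 2:
|2·7 − 1·(−7) − c| / √5 = 2
|c − (21)| = 2√5.

c = 21 ± 2√5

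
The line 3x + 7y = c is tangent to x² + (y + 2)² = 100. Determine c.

c = −14 ± 10√58

Tangency holds when the distance from the centre (0, −2) to the line equals the radius 10:
|3·0 + 7·(−2) − c| / √58 = 10
|c − (−14)| = 10√58.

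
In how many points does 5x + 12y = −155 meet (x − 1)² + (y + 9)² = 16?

1

Substituting the line into the circle gives 169x² + 182x + 49 = 0.
Discriminant = (182)² − 4·169·(49) = 0.
A repeated root: the line is tangent.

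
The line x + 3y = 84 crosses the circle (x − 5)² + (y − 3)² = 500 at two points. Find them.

(9, 25) and (15, 23)

Express y = (84 − x)/3 and substitute into the circle:
10x² − 240x + 1350 = 0  ⟹  x² − 24x + 135 = 0
x = 15 or x = 9, giving (15, 23) and (9, 25).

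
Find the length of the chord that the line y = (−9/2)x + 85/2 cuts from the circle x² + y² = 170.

2√85

The distance from (0, 0) to the line is 85/√85, and r² = 170.
Chord = 2√(r² − d²) = 2·√(85) = 2√85.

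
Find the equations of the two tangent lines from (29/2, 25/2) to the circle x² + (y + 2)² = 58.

3x − 7y = −44 and 7x − 3y = 64

Write the tangent as mx − y + (25/2 − m·(29/2)) = 0 and set its distance from the centre to √58:
[m·(−29/2) − (−29/2)]² = 58(m² + 1)
21m² − 58m + 21 = 0, so m = 3/7 or m = 7/3.
With m = 3/7: 3x − 7y = −44. With m = 7/3: 7x − 3y = 64.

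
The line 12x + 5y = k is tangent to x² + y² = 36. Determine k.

The line touches the circle iff its distance from (0, 0) is 6:
|12·0 + 5·0 − k| / √169 = 6
|k| = 6·13, so k = 78 or k = −78.

k = −78 or k = 78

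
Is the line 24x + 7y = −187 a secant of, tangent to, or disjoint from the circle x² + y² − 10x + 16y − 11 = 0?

Substituting the line into the circle gives 625x² + 5798x + 13486 = 0.
Discriminant = (5798)² − 4·625·(13486) = −98196 < 0.
No real roots: the line does not meet the circle.

disjoint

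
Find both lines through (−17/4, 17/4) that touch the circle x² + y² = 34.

A line y − (17/4) = m(x − (−17/4)) is tangent when its distance from (0, 0) is √34:
(17/4m − (−17/4))² = 34(m² + 1)
15m² − 34m + 15 = 0, so m = 3/5 or m = 5/3.
Through (−17/4, 17/4) these give 3x − 5y = −34 and 5x − 3y = −34.

3x − 5y = −34 and 5x − 3y = −34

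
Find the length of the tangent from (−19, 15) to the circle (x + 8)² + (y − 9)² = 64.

√93

Centre (−8, 9), r² = 64. |PO|² = (−11)² + (6)² = 157.
The tangent meets the radius at right angles, so tangent² = |PO|² − r² = 157 − 64 = 93.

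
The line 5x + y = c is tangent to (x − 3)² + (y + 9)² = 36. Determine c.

For a tangent, require d(centre, line) = r = 6.
|5·3 + 1·(−9) − c| / √26 = 6
|c − (6)| = 6√26.

c = 6 ± 6√26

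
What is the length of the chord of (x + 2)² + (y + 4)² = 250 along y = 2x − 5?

14√5

Express y = 2x − 5 and substitute into the circle:
5x² − 245 = 0  ⟹  x² − 49 = 0
x = 7 or x = −7, giving (7, 9) and (−7, −19).
|(7, 9) − (−7, −19)| = √((14)² + (28)²) = 14√5.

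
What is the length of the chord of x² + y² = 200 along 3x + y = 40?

4√10

Substitute y = −3x + 40:
10x² − 240x + 1400 = 0  ⟹  x² − 24x + 140 = 0
x = 14 or x = 10, giving (14, −2) and (10, 10).
Chord length = distance between (14, −2) and (10, 10) = √160 = 4√10.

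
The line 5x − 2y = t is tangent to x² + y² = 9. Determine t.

The line touches the circle iff its distance from (0, 0) is 3:
|5·0 − 2·0 − t| / √29 = 3
|t| = 3√29.

t = ±3√29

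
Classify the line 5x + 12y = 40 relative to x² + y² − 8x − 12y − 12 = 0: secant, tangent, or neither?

secant

Substituting the line into the circle gives 169x² − 832x − 5888 = 0.
Discriminant = (−832)² − 4·169·(−5888) = 4672512 > 0.
Two real roots: the line is a secant.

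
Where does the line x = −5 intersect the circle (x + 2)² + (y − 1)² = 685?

(−5, −25) and (−5, 27)

The line gives x = −5. Substituting into the circle:
y² − 2y − 675 = 0
y = 27 or y = −25, giving (−5, 27) and (−5, −25).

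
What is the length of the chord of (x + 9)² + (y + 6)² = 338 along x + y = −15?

26√2

Substitute y = −x − 15:
2x² + 36x − 176 = 0  ⟹  x² + 18x − 88 = 0
x = 4 or x = −22, giving (4, −19) and (−22, 7).
Chord length = distance between (4, −19) and (−22, 7) = √1352 = 26√2.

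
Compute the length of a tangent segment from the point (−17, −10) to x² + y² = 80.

Centre (0, 0), r² = 80. |PO|² = (−17)² + (−10)² = 389.
Power of the point: PT² = |PO|² − r² = 309, so PT = √309.

√309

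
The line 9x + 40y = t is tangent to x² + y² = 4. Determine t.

t = −82 or t = 82

Tangency holds when the distance from the centre (0, 0) to the line equals the radius 2:
|9·0 + 40·0 − t| / √1681 = 2
|t| = 2·41, so t = 82 or t = −82.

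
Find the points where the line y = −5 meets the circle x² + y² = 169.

(−12, −5) and (12, −5)

Express y = −5 and substitute into the circle:
x² − 144 = 0
x = 12 or x = −12, giving (12, −5) and (−12, −5).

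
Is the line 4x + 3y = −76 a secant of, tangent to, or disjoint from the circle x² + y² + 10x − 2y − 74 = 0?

Substituting the line into the circle gives 25x² + 722x + 5566 = 0.
Δ = 521284 − 556600 = −35316.
No real roots: the line does not meet the circle.

disjoint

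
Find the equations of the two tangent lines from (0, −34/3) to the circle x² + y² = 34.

5x − 3y = 34 and 5x + 3y = −34

A line y − (−34/3) = m(x − (0)) is tangent when its distance from (0, 0) is √34:
(0m − (34/3))² = 34(m² + 1)
9m² − 25 = 0, so m = 5/3 or m = −5/3.
Through (0, −34/3) these give 5x − 3y = 34 and 5x + 3y = −34.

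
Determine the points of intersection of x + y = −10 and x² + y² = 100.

Express y = −x − 10 and substitute into the circle:
2x² + 20x = 0  ⟹  x² + 10x = 0
x = 0 or x = −10, giving (0, −10) and (−10, 0).

(−10, 0) and (0, −10)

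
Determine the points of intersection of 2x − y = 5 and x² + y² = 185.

From the line, y = 2x − 5. Substituting:
5x² − 20x − 160 = 0  ⟹  x² − 4x − 32 = 0
x = 8 or x = −4, giving (8, 11) and (−4, −13).

(−4, −13) and (8, 11)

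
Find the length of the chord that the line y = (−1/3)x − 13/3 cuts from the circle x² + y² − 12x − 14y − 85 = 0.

Substitute y = (−13 − x)/3:
10x² − 40x − 50 = 0  ⟹  x² − 4x − 5 = 0
x = 5 or x = −1, giving (5, −6) and (−1, −4).
|(5, −6) − (−1, −4)| = √((6)² + (−2)²) = 2√10.

2√10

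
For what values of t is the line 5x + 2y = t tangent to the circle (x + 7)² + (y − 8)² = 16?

t = −19 ± 4√29

The line touches the circle iff its distance from (−7, 8) is 4:
|5·(−7) + 2·8 − t| / √29 = 4
|t − (−19)| = 4√29.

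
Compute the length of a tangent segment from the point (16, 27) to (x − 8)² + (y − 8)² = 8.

√417

The centre is (8, 8) and r = 2√2. The square of the distance from P to the centre is 64 + 361 = 425.
Power of the point: PT² = |PO|² − r² = 417, so PT = √417.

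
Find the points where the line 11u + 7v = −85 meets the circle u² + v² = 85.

From the line, v = (−85 − 11u)/7. Substituting:
170u² + 1870u + 3060 = 0  ⟹  u² + 11u + 18 = 0
u = −2 or u = −9, giving (−2, −9) and (−9, 2).

(−9, 2) and (−2, −9)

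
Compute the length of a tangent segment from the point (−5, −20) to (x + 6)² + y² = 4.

The centre is (−6, 0) and r = 2. The square of the distance from P to the centre is 1 + 400 = 401.
The tangent meets the radius at right angles, so tangent² = |PO|² − r² = 401 − 4 = 397.

√397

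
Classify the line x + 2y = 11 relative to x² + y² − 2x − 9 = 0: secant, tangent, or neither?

neither

Substituting the line into the circle gives 5x² − 30x + 85 = 0.
Δ = 900 − 1700 = −800.
No real roots: the line does not meet the circle.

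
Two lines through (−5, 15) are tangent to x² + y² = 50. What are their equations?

x + y = 10 and 7x − y = −50

Write the tangent as mx − y + (15 − m·(−5)) = 0 and set its distance from the centre to 5√2:
(5m − (−15))² = 50(m² + 1)
m² − 6m − 7 = 0, so m = −1 or m = 7.
Through (−5, 15) these give x + y = 10 and 7x − y = −50.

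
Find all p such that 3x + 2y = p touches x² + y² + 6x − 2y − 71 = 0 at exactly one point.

For a tangent, require d(centre, line) = r = 9.
|3·(−3) + 2·1 − p| / √13 = 9
|p − (−7)| = 9√13.

p = −7 ± 9√13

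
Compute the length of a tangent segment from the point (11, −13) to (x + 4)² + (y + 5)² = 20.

Centre (−4, −5), r² = 20. |PO|² = (15)² + (−8)² = 289.
Power of the point: PT² = |PO|² − r² = 269, so PT = √269.

√269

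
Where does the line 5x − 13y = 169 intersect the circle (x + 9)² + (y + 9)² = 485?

(−26, −23) and (13, −8)

From the line, y = (−169 + 5x)/13. Substituting:
194x² + 2522x − 65572 = 0  ⟹  x² + 13x − 338 = 0
x = 13 or x = −26, giving (13, −8) and (−26, −23).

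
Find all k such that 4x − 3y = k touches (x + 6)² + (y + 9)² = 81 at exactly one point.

k = −42 or k = 48

Tangency holds when the distance from the centre (−6, −9) to the line equals the radius 9:
|4·(−6) − 3·(−9) − k| / √25 = 9
|k − (3)| = 9·5, so k = 48 or k = −42.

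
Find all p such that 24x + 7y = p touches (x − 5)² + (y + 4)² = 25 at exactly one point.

For a tangent, require d(centre, line) = r = 5.
|24·5 + 7·(−4) − p| / √625 = 5
|p − (92)| = 5·25, so p = 217 or p = −33.

p = −33 or p = 217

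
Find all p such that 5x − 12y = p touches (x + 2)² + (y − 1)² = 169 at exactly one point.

p = −191 or p = 147

For a tangent, require d(centre, line) = r = 13.
|5·(−2) − 12·1 − p| / √169 = 13
|p − (−22)| = 13·13, so p = 147 or p = −191.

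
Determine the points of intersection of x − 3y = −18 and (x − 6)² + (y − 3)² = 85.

Express y = (18 + x)/3 and substitute into the circle:
10x² − 90x − 360 = 0  ⟹  x² − 9x − 36 = 0
x = 12 or x = −3, giving (12, 10) and (−3, 5).

(−3, 5) and (12, 10)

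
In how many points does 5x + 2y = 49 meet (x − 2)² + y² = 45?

Centre (2, 0), r² = 45. Distance² from centre to line = (−39)²/29 = 1521/29.
Since d² > r², the line lies outside the circle.

0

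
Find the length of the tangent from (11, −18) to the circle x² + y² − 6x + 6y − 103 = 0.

The centre is (3, −3) and r = 11. The square of the distance from P to the centre is 64 + 225 = 289.
The tangent meets the radius at right angles, so tangent² = |PO|² − r² = 289 − 121 = 168.

2√42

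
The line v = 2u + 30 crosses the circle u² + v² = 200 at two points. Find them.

Express v = 2u + 30 and substitute into the circle:
5u² + 120u + 700 = 0  ⟹  u² + 24u + 140 = 0
u = −10 or u = −14, giving (−10, 10) and (−14, 2).

(−14, 2) and (−10, 10)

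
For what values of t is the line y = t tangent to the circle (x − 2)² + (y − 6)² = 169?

t = −7 or t = 19

For a tangent, require d(centre, line) = r = 13.
|0·2 + 1·6 − t| / √1 = 13
|t − (6)| = 13, so t = 19 or t = −7.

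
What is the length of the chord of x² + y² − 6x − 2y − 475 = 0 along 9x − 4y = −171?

2√97

Substitute y = (171 + 9x)/4:
97x² + 2910x + 20273 = 0  ⟹  x² + 30x + 209 = 0
x = −11 or x = −19, giving (−11, 18) and (−19, 0).
Chord length = distance between (−11, 18) and (−19, 0) = √388 = 2√97.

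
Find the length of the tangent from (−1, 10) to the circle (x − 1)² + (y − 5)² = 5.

With centre O = (1, 5), |OP|² = 29 and r² = 5.
Power of the point: PT² = |PO|² − r² = 24, so PT = 2√6.

2√6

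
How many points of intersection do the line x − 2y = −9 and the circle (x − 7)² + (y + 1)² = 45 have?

Substituting the line into the circle gives 5x² − 34x + 137 = 0.
Discriminant = (−34)² − 4·5·(137) = −1584 < 0.
No real roots: the line does not meet the circle.

0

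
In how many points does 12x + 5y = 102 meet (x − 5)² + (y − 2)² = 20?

Centre (5, 2), r² = 20. Distance² from centre to line = (−32)²/169 = 1024/169.
Since d² < r², the line cuts the circle twice.

2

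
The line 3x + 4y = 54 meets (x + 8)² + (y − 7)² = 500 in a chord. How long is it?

40

Substitute y = (54 − 3x)/4:
25x² + 100x − 6300 = 0  ⟹  x² + 4x − 252 = 0
x = 14 or x = −18, giving (14, 3) and (−18, 27).
|(14, 3) − (−18, 27)| = √((32)² + (−24)²) = 40.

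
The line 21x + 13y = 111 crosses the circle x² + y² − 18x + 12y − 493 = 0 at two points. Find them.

(−4, 15) and (22, −27)

Substitute y = (111 − 21x)/13:
610x² − 10980x − 53680 = 0  ⟹  x² − 18x − 88 = 0
x = 22 or x = −4, giving (22, −27) and (−4, 15).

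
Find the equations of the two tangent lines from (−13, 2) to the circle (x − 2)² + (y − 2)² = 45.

Write the tangent as mx − y + (2 − m·(−13)) = 0 and set its distance from the centre to 3√5:
[m·(15) − (0)]² = 45(m² + 1)
4m² − 1 = 0, so m = 1/2 or m = −1/2.
Through (−13, 2) these give x − 2y = −17 and x + 2y = −9.

x − 2y = −17 and x + 2y = −9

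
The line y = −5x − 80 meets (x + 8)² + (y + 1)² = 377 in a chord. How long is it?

Centre (−8, −1), r² = 377. Perpendicular distance d from centre to line = |39| / √26 = 39/√26.
Half the chord is √(r² − d²) = √(637/2), so the full chord is 7√26.

7√26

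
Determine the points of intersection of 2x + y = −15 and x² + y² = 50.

Substitute y = −2x − 15:
5x² + 60x + 175 = 0  ⟹  x² + 12x + 35 = 0
x = −5 or x = −7, giving (−5, −5) and (−7, −1).

(−7, −1) and (−5, −5)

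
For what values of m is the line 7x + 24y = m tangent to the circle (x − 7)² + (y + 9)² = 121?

m = −442 or m = 108

The line touches the circle iff its distance from (7, −9) is 11:
|7·7 + 24·(−9) − m| / √625 = 11
|m − (−167)| = 11·25, so m = 108 or m = −442.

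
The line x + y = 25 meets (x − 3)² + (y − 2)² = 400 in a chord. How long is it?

Express y = −x + 25 and substitute into the circle:
2x² − 52x + 138 = 0  ⟹  x² − 26x + 69 = 0
x = 23 or x = 3, giving (23, 2) and (3, 22).
|(23, 2) − (3, 22)| = √((20)² + (−20)²) = 20√2.

20√2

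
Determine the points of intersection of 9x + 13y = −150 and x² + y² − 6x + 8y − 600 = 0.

(−21, 3) and (18, −24)

Substitute y = (−150 − 9x)/13:
250x² + 750x − 94500 = 0  ⟹  x² + 3x − 378 = 0
x = 18 or x = −21, giving (18, −24) and (−21, 3).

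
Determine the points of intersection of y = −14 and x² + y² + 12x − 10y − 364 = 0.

Express y = −14 and substitute into the circle:
x² + 12x − 28 = 0
x = 2 or x = −14, giving (2, −14) and (−14, −14).

(−14, −14) and (2, −14)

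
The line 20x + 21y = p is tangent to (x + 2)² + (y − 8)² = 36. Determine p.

p = −46 or p = 302

Tangency holds when the distance from the centre (−2, 8) to the line equals the radius 6:
|20·(−2) + 21·8 − p| / √841 = 6
|p − (128)| = 6·29, so p = 302 or p = −46.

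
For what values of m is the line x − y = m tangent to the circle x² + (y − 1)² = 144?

Tangency holds when the distance from the centre (0, 1) to the line equals the radius 12:
|1·0 − 1·1 − m| / √2 = 12
|m − (−1)| = 12√2.

m = −1 ± 12√2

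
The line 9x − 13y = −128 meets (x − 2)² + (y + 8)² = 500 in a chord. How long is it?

From the line, y = (128 + 9x)/13. Substituting:
250x² + 3500x − 30000 = 0  ⟹  x² + 14x − 120 = 0
x = 6 or x = −20, giving (6, 14) and (−20, −4).
|(6, 14) − (−20, −4)| = √((26)² + (18)²) = 10√10.

10√10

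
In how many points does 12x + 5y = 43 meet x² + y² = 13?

2

Substituting the line into the circle gives 169x² − 1032x + 1524 = 0.
Δ = 1065024 − 1030224 = 34800.
Two real roots: the line is a secant.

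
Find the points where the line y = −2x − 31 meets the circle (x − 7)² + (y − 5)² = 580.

From the line, y = −2x − 31. Substituting:
5x² + 130x + 765 = 0  ⟹  x² + 26x + 153 = 0
x = −9 or x = −17, giving (−9, −13) and (−17, 3).

(−17, 3) and (−9, −13)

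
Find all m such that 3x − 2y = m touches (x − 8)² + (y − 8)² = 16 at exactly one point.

m = 8 ± 4√13

Tangency holds when the distance from the centre (8, 8) to the line equals the radius 4:
|3·8 − 2·8 − m| / √13 = 4
|m − (8)| = 4√13.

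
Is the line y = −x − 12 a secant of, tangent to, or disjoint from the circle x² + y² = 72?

Substituting the line into the circle gives 2x² + 24x + 72 = 0.
Discriminant = (24)² − 4·2·(72) = 0.
A repeated root: the line is tangent.

tangent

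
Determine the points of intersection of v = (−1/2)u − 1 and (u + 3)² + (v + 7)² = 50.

(−2, 0) and (2, −2)

Express v = (−2 − u)/2 and substitute into the circle:
5u² − 20 = 0  ⟹  u² − 4 = 0
u = 2 or u = −2, giving (2, −2) and (−2, 0).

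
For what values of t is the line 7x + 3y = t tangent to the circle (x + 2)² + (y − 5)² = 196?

Tangency holds when the distance from the centre (−2, 5) to the line equals the radius 14:
|7·(−2) + 3·5 − t| / √58 = 14
|t − (1)| = 14√58.

t = 1 ± 14√58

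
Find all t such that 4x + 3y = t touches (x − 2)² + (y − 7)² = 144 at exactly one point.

t = −31 or t = 89

Tangency holds when the distance from the centre (2, 7) to the line equals the radius 12:
|4·2 + 3·7 − t| / √25 = 12
|t − (29)| = 12·5, so t = 89 or t = −31.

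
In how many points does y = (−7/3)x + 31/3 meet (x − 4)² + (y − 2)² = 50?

2

d² = (7·4 + 3·2 − (31))²/58 = 9/58; r² = 50.
Since d² < r², the line cuts the circle twice.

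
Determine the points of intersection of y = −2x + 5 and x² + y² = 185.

(−4, 13) and (8, −11)

Express y = −2x + 5 and substitute into the circle:
5x² − 20x − 160 = 0  ⟹  x² − 4x − 32 = 0
x = 8 or x = −4, giving (8, −11) and (−4, 13).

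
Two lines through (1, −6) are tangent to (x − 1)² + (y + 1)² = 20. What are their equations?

x + 2y = −11 and x − 2y = 13

Write the tangent as mx − y + (−6 − m·(1)) = 0 and set its distance from the centre to 2√5:
[m·(0) − (5)]² = 20(m² + 1)
4m² − 1 = 0, so m = −1/2 or m = 1/2.
Through (1, −6) these give x + 2y = −11 and x − 2y = 13.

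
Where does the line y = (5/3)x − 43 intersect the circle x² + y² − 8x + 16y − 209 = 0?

(12, −23) and (21, −8)

Express y = (−129 + 5x)/3 and substitute into the circle:
34x² − 1122x + 8568 = 0  ⟹  x² − 33x + 252 = 0
x = 21 or x = 12, giving (21, −8) and (12, −23).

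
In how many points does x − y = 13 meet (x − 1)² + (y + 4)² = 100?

2

Centre (1, −4), r² = 100. Distance² from centre to line = (−8)²/2 = 32.
Since d² < r², the line cuts the circle twice.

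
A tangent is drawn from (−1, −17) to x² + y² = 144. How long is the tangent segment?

√146

With centre O = (0, 0), |OP|² = 290 and r² = 144.
Power of the point: PT² = |PO|² − r² = 146, so PT = √146.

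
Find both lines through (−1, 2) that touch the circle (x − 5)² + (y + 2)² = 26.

A line y − (2) = m(x − (−1)) is tangent when its distance from (5, −2) is √26:
[m·(6) − (−4)]² = 26(m² + 1)
5m² + 24m − 5 = 0, so m = −5 or m = 1/5.
Through (−1, 2) these give 5x + y = −3 and x − 5y = −11.

5x + y = −3 and x − 5y = −11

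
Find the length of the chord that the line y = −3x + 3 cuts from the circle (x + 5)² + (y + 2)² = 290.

From the line, y = −3x + 3. Substituting:
10x² − 20x − 240 = 0  ⟹  x² − 2x − 24 = 0
x = 6 or x = −4, giving (6, −15) and (−4, 15).
Chord length = distance between (6, −15) and (−4, 15) = √1000 = 10√10.

10√10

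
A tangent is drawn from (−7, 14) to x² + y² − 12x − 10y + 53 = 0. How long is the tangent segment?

Centre (6, 5), r² = 8. |PO|² = (−13)² + (9)² = 250.
The tangent meets the radius at right angles, so tangent² = |PO|² − r² = 250 − 8 = 242.

11√2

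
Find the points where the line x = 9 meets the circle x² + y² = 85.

(9, −2) and (9, 2)

The line gives x = 9. Substituting into the circle:
y² − 4 = 0
y = 2 or y = −2, giving (9, 2) and (9, −2).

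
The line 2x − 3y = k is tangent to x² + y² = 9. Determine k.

For a tangent, require d(centre, line) = r = 3.
|2·0 − 3·0 − k| / √13 = 3
|k| = 3√13.

k = ±3√13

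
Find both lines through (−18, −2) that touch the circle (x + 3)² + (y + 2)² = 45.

x − 2y = −14 and x + 2y = −22

A line y − (−2) = m(x − (−18)) is tangent when its distance from (−3, −2) is 3√5:
(15m − (0))² = 45(m² + 1)
4m² − 1 = 0, so m = 1/2 or m = −1/2.
Through (−18, −2) these give x − 2y = −14 and x + 2y = −22.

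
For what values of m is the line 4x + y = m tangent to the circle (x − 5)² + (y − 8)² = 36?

m = 28 ± 6√17

The line touches the circle iff its distance from (5, 8) is 6:
|4·5 + 1·8 − m| / √17 = 6
|m − (28)| = 6√17.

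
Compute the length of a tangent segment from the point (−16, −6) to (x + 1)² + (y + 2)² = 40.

Centre (−1, −2), r² = 40. |PO|² = (−15)² + (−4)² = 241.
The tangent meets the radius at right angles, so tangent² = |PO|² − r² = 241 − 40 = 201.

√201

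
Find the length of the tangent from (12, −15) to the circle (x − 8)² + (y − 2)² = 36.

√269

With centre O = (8, 2), |OP|² = 305 and r² = 36.
The tangent meets the radius at right angles, so tangent² = |PO|² − r² = 305 − 36 = 269.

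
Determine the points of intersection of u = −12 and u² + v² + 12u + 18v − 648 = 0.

The line gives u = −12. Substituting into the circle:
v² + 18v − 648 = 0
v = 18 or v = −36, giving (−12, 18) and (−12, −36).

(−12, −36) and (−12, 18)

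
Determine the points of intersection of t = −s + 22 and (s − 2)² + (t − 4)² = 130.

From the line, t = −s + 22. Substituting:
2s² − 40s + 198 = 0  ⟹  s² − 20s + 99 = 0
s = 11 or s = 9, giving (11, 11) and (9, 13).

(9, 13) and (11, 11)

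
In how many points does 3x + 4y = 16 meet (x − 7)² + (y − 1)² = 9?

2

d² = (3·7 + 4·1 − (16))²/25 = 81/25; r² = 9.
Since d² < r², the line cuts the circle twice.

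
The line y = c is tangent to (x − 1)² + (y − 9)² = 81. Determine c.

Tangency holds when the distance from the centre (1, 9) to the line equals the radius 9:
|0·1 + 1·9 − c| / √1 = 9
|c − (9)| = 9, so c = 18 or c = 0.

c = 0 or c = 18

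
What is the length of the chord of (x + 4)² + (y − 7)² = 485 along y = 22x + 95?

Substitute y = 22x + 95:
485x² + 3880x + 7275 = 0  ⟹  x² + 8x + 15 = 0
x = −3 or x = −5, giving (−3, 29) and (−5, −15).
Chord length = distance between (−3, 29) and (−5, −15) = √1940 = 2√485.

2√485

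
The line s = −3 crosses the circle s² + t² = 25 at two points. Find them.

The line gives s = −3. Substituting into the circle:
t² − 16 = 0
t = 4 or t = −4, giving (−3, 4) and (−3, −4).

(−3, −4) and (−3, 4)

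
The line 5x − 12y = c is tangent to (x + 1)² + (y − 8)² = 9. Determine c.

c = −140 or c = −62

For a tangent, require d(centre, line) = r = 3.
|5·(−1) − 12·8 − c| / √169 = 3
|c − (−101)| = 3·13, so c = −62 or c = −140.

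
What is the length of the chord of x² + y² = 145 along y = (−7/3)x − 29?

√58

Centre (0, 0), r² = 145. Perpendicular distance d from centre to line = |87| / √58 = 87/√58.
Half the chord is √(r² − d²) = √(29/2), so the full chord is √58.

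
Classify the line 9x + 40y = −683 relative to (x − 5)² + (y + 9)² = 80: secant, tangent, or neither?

Substituting the line into the circle gives 1681x² − 10186x + 16329 = 0.
Discriminant = (−10186)² − 4·1681·(16329) = −6041600 < 0.
No real roots: the line does not meet the circle.

neither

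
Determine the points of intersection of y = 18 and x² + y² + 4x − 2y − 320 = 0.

(−8, 18) and (4, 18)

Express y = 18 and substitute into the circle:
x² + 4x − 32 = 0
x = 4 or x = −8, giving (4, 18) and (−8, 18).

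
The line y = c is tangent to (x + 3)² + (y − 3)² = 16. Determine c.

The line touches the circle iff its distance from (−3, 3) is 4:
|0·(−3) + 1·3 − c| / √1 = 4
|c − (3)| = 4, so c = 7 or c = −1.

c = −1 or c = 7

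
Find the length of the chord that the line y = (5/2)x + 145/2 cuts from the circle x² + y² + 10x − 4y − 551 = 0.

4√29

Substitute y = (145 + 5x)/2:
29x² + 1450x + 17661 = 0  ⟹  x² + 50x + 609 = 0
x = −21 or x = −29, giving (−21, 20) and (−29, 0).
Chord length = distance between (−21, 20) and (−29, 0) = √464 = 4√29.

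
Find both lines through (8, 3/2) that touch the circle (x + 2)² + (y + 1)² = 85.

Let a tangent through (8, 3/2) have slope m. Its distance from (−2, −1) must equal √85:
[m·(−10) − (−5/2)]² = 85(m² + 1)
12m² − 40m − 63 = 0, so m = 9/2 or m = −7/6.
With m = 9/2: 9x − 2y = 69. With m = −7/6: 7x + 6y = 65.

9x − 2y = 69 and 7x + 6y = 65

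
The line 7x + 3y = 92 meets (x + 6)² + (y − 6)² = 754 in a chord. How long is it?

6√58

From the line, y = (92 − 7x)/3. Substituting:
58x² − 928x − 986 = 0  ⟹  x² − 16x − 17 = 0
x = 17 or x = −1, giving (17, −9) and (−1, 33).
Chord length = distance between (17, −9) and (−1, 33) = √2088 = 6√58.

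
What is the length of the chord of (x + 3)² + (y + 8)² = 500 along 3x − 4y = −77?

20

Express y = (77 + 3x)/4 and substitute into the circle:
25x² + 750x + 4025 = 0  ⟹  x² + 30x + 161 = 0
x = −7 or x = −23, giving (−7, 14) and (−23, 2).
|(−7, 14) − (−23, 2)| = √((16)² + (12)²) = 20.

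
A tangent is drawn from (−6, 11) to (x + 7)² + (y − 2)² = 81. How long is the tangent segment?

1

The centre is (−7, 2) and r = 9. The square of the distance from P to the centre is 1 + 81 = 82.
Power of the point: PT² = |PO|² − r² = 1, so PT = 1.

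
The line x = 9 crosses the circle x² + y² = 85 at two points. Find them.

(9, −2) and (9, 2)

The line gives x = 9. Substituting into the circle:
y² − 4 = 0
y = 2 or y = −2, giving (9, 2) and (9, −2).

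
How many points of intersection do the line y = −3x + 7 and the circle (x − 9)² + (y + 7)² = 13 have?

Substituting the line into the circle gives 10x² − 102x + 264 = 0.
Δ = 10404 − 10560 = −156.
No real roots: the line does not meet the circle.

0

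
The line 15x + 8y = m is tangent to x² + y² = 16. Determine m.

Tangency holds when the distance from the centre (0, 0) to the line equals the radius 4:
|15·0 + 8·0 − m| / √289 = 4
|m| = 4·17, so m = 68 or m = −68.

m = −68 or m = 68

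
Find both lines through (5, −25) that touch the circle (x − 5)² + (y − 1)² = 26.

Write the tangent as mx − y + (−25 − m·(5)) = 0 and set its distance from the centre to √26:
(0m − (26))² = 26(m² + 1)
m² − 25 = 0, so m = −5 or m = 5.
With m = −5: 5x + y = 0. With m = 5: 5x − y = 50.

5x + y = 0 and 5x − y = 50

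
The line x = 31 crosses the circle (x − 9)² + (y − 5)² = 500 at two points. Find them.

The line gives x = 31. Substituting into the circle:
y² − 10y + 9 = 0
y = 9 or y = 1, giving (31, 9) and (31, 1).

(31, 1) and (31, 9)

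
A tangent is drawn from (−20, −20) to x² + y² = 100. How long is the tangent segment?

10√7

Centre (0, 0), r² = 100. |PO|² = (−20)² + (−20)² = 800.
Power of the point: PT² = |PO|² − r² = 700, so PT = 10√7.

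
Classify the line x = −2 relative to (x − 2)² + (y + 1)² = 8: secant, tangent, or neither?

neither

d² = (1·2 + 0·(−1) − (−2))² = 16; r² = 8.
Since d² > r², the line lies outside the circle.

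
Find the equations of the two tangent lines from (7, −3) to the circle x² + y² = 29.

5x + 2y = 29 and 2x − 5y = 29

Write the tangent as mx − y + (−3 − m·(7)) = 0 and set its distance from the centre to √29:
[m·(−7) − (3)]² = 29(m² + 1)
10m² + 21m − 10 = 0, so m = −5/2 or m = 2/5.
With m = −5/2: 5x + 2y = 29. With m = 2/5: 2x − 5y = 29.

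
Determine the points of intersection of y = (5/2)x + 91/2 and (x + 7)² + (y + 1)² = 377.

(−23, −12) and (−11, 18)

Express y = (91 + 5x)/2 and substitute into the circle:
29x² + 986x + 7337 = 0  ⟹  x² + 34x + 253 = 0
x = −11 or x = −23, giving (−11, 18) and (−23, −12).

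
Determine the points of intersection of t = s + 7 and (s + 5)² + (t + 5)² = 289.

(−20, −13) and (3, 10)

Express t = s + 7 and substitute into the circle:
2s² + 34s − 120 = 0  ⟹  s² + 17s − 60 = 0
s = 3 or s = −20, giving (3, 10) and (−20, −13).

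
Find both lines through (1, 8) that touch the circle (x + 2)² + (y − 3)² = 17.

x − 4y = −31 and 4x + y = 12

Write the tangent as mx − y + (8 − m·(1)) = 0 and set its distance from the centre to √17:
[m·(−3) − (−5)]² = 17(m² + 1)
4m² + 15m − 4 = 0, so m = 1/4 or m = −4.
Through (1, 8) these give x − 4y = −31 and 4x + y = 12.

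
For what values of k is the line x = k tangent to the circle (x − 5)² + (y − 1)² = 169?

The line touches the circle iff its distance from (5, 1) is 13:
|1·5 + 0·1 − k| / √1 = 13
|k − (5)| = 13, so k = 18 or k = −8.

k = −8 or k = 18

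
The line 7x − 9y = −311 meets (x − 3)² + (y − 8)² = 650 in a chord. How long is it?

2√130

Substitute y = (311 + 7x)/9:
130x² + 2860x + 5200 = 0  ⟹  x² + 22x + 40 = 0
x = −2 or x = −20, giving (−2, 33) and (−20, 19).
Chord length = distance between (−2, 33) and (−20, 19) = √520 = 2√130.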